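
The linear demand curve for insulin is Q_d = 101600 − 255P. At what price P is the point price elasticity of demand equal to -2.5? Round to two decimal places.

Ed = −255P/(101600 − 255P). Set this equal to -2.5:
255P = 2.5·(101600 − 255P) ⇒ 255P(1 + 2.5) = 2.5·101600
P = 2.5·101600 / (255·3.5) = 284.5938…

284.59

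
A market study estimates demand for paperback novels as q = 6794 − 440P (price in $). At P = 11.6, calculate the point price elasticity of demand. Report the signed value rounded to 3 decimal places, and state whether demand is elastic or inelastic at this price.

-3.020; elastic

dq/dP = −440. At P = 11.6, q = 6794 − 440(11.6) = 1690.
Ed = (dq/dP)·(P/q) = −440 × (11.6/1690) = -3.02011…
|Ed| = 3.020 > 1, so demand is elastic.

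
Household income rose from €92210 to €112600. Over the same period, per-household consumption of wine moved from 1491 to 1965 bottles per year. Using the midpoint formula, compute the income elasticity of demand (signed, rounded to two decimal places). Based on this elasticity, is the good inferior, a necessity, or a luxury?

%ΔQ = (1965 − 1491)/[( 1491 + 1965)/2] = 474/1728 = 0.274305…
%ΔIncome = (112600 − 92210)/[( 92210 + 112600)/2] = 20390/102405 = 0.199111…
E_income = (474/1728) / (20390/102405) = 1.3776…
E_income > 1 ⇒ normal good, luxury.

1.38; luxury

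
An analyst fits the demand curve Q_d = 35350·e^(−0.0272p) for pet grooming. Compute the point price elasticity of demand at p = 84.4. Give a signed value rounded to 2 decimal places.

dQ_d/dp = −0.0272·Q_d = -96.8182. At p = 84.4, Q_d = 3559.49.
Ed = (dQ_d/dp)·(p/Q_d) = (-96.8182) × (84.4/3559.49) = -2.2956…

-2.30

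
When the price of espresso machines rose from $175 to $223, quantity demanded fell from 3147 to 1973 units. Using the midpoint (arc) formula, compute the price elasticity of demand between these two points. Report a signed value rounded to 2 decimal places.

-1.90

%ΔQ = (1973 − 3147) / [(3147 + 1973)/2] = -1174/2560 = -0.458593…
%ΔP = (223 − 175) / [(175 + 223)/2] = 48/199 = 0.241206…
Arc Ed = %ΔQ / %ΔP = (-1174/2560) / (48/199) = -1.9012…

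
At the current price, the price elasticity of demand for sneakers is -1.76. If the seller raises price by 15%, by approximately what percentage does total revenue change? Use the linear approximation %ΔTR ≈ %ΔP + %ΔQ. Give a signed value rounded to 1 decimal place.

%ΔQ ≈ Ed × %ΔP = (-1.76) × (+15%) = -26.4000%
%ΔTR ≈ %ΔP + %ΔQ = (+15%) + (-26.4000%) = -11.4000%

-11.4%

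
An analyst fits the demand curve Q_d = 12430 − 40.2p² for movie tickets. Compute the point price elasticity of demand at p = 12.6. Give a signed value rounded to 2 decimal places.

dQ_d/dp = −2·40.2·p = -1013.04. At p = 12.6, Q_d = 6047.848.
Ed = (dQ_d/dp)·(p/Q_d) = (-1013.04) × (12.6/6047.848) = -2.1105…

-2.11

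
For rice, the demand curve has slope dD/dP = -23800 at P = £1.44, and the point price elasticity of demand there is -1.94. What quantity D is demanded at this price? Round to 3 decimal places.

17665.979

Ed = (dD/dP)·(P/D) ⇒ D = (dD/dP)·P/Ed = (-23800)·1.44/(-1.94) = 17665.97938…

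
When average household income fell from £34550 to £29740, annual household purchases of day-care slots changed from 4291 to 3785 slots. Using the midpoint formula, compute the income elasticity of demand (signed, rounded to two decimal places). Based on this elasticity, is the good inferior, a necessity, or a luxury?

%ΔQ = (3785 − 4291)/[( 4291 + 3785)/2] = -506/4038 = -0.125309…
%ΔIncome = (29740 − 34550)/[( 34550 + 29740)/2] = -4810/32145 = -0.149634…
E_income = (-506/4038) / (-4810/32145) = 0.8374…
0 < E_income < 1 ⇒ normal good, necessity.

0.84; necessity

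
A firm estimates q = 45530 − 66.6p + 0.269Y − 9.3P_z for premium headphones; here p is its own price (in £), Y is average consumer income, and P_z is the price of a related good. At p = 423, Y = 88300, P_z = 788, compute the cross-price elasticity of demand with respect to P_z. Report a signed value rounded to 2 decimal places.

-0.22

At the given values, q = 45530 − 66.6(423) + 0.269(88300) − 9.3(788) = 33782.5.
∂q/∂P_z = -9.3.
E = (-9.3) × (788/33782.5) = -0.2169…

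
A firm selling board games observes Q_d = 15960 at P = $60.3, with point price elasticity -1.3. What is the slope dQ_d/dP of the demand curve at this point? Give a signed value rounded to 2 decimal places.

Ed = (dQ_d/dP)·(P/Q_d) ⇒ dQ_d/dP = Ed·Q_d/P = (-1.3)·15960/60.3 = -344.0796…

-344.08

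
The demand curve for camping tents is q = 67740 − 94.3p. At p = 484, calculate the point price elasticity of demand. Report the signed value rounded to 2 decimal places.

-2.07

dq/dp = −94.3. At p = 484, q = 67740 − 94.3(484) = 22098.8.
Ed = (dq/dp)·(p/q) = −94.3 × (484/22098.8) = -2.0653…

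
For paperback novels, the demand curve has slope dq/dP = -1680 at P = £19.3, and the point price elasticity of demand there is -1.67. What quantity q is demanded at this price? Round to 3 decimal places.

Ed = (dq/dP)·(P/q) ⇒ q = (dq/dP)·P/Ed = (-1680)·19.3/(-1.67) = 19415.56886…

19415.569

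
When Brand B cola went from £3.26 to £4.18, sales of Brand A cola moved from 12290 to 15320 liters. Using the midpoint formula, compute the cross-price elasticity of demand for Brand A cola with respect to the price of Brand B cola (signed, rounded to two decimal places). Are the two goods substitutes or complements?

0.89; substitutes

%ΔQ_{Brand A cola} = (15320 − 12290)/avg = 3030/13805 = 0.219485…
%ΔP_{Brand B cola} = (4.18 − 3.26)/avg = 0.92/3.72 = 0.247311…
E_cross = (3030/13805) / (0.92/3.72) = 0.8874…
E_cross > 0 ⇒ the goods are substitutes.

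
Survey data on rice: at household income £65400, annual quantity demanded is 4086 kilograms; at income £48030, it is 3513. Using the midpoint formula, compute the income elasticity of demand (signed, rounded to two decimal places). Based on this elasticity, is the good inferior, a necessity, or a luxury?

0.49; necessity

%ΔQ = (3513 − 4086)/[( 4086 + 3513)/2] = -573/3799.5 = -0.150809…
%ΔIncome = (48030 − 65400)/[( 65400 + 48030)/2] = -17370/56715 = -0.306268…
E_income = (-573/3799.5) / (-17370/56715) = 0.4924…
0 < E_income < 1 ⇒ normal good, necessity.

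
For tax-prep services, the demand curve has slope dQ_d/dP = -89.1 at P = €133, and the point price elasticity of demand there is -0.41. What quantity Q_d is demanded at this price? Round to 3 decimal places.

Ed = (dQ_d/dP)·(P/Q_d) ⇒ Q_d = (dQ_d/dP)·P/Ed = (-89.1)·133/(-0.41) = 28903.17073…

28903.171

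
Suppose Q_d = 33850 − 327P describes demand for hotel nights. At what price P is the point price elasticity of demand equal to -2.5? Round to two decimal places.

73.94

Ed = −327P/(33850 − 327P). Set this equal to -2.5:
327P = 2.5·(33850 − 327P) ⇒ 327P(1 + 2.5) = 2.5·33850
P = 2.5·33850 / (327·3.5) = 73.9405…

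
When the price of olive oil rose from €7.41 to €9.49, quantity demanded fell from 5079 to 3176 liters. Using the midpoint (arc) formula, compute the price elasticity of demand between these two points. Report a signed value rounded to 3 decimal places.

-1.873

%ΔQ = (3176 − 5079) / [(5079 + 3176)/2] = -1903/4127.5 = -0.461053…
%ΔP = (9.49 − 7.41) / [(7.41 + 9.49)/2] = 2.08/8.45 = 0.246153…
Arc Ed = %ΔQ / %ΔP = (-1903/4127.5) / (2.08/8.45) = -1.87303…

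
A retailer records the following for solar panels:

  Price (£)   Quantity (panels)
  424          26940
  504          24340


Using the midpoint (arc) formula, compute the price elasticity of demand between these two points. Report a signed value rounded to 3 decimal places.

%ΔQ = (24340 − 26940) / [(26940 + 24340)/2] = -2600/25640 = -0.101404…
%ΔP = (504 − 424) / [(424 + 504)/2] = 80/464 = 0.172413…
Arc Ed = %ΔQ / %ΔP = (-2600/25640) / (80/464) = -0.58814…

-0.588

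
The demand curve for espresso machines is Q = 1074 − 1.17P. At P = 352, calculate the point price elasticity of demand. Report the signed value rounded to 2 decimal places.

-0.62

dQ/dP = −1.17. At P = 352, Q = 1074 − 1.17(352) = 662.16.
Ed = (dQ/dP)·(P/Q) = −1.17 × (352/662.16) = -0.6219…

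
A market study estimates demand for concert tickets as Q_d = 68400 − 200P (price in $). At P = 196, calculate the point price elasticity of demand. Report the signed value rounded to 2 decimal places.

dQ_d/dP = −200. At P = 196, Q_d = 68400 − 200(196) = 29200.
Ed = (dQ_d/dP)·(P/Q_d) = −200 × (196/29200) = -1.3424…

-1.34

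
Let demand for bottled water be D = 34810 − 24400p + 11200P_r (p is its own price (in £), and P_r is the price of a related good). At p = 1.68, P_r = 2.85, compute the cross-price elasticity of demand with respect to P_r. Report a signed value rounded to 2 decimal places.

1.24

At the given values, D = 34810 − 24400(1.68) + 11200(2.85) = 25738.
∂D/∂P_r = 11200.
E = (11200) × (2.85/25738) = 1.2401…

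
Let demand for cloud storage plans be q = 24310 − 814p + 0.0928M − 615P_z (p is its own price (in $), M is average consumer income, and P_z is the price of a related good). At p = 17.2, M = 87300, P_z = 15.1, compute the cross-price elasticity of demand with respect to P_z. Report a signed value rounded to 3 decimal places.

At the given values, q = 24310 − 814(17.2) + 0.0928(87300) − 615(15.1) = 9124.14.
∂q/∂P_z = -615.
E = (-615) × (15.1/9124.14) = -1.01779…

-1.018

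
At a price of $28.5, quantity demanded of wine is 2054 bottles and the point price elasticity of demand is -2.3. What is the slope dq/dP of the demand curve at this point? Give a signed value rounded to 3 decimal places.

-165.761

Ed = (dq/dP)·(P/q) ⇒ dq/dP = Ed·q/P = (-2.3)·2054/28.5 = -165.76140…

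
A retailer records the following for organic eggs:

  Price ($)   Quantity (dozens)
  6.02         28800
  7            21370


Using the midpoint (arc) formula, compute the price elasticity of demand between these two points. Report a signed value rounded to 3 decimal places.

%ΔQ = (21370 − 28800) / [(28800 + 21370)/2] = -7430/25085 = -0.296192…
%ΔP = (7 − 6.02) / [(6.02 + 7)/2] = 0.98/6.51 = 0.150537…
Arc Ed = %ΔQ / %ΔP = (-7430/25085) / (0.98/6.51) = -1.96756…

-1.968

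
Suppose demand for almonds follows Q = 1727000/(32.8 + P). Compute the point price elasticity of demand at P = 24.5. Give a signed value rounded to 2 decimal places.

-0.43

dQ/dP = −1727000/(32.8 + P)² = -525.997. At P = 24.5, Q = 30139.6.
Ed = (dQ/dP)·(P/Q) = (-525.997) × (24.5/30139.6) = -0.4275…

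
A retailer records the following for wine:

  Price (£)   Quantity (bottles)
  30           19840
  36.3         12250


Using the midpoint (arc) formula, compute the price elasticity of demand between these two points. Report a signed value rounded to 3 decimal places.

-2.489

%ΔQ = (12250 − 19840) / [(19840 + 12250)/2] = -7590/16045 = -0.473044…
%ΔP = (36.3 − 30) / [(30 + 36.3)/2] = 6.3/33.15 = 0.190045…
Arc Ed = %ΔQ / %ΔP = (-7590/16045) / (6.3/33.15) = -2.48911…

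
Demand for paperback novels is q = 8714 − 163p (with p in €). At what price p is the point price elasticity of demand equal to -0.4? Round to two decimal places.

Ed = −163p/(8714 − 163p). Set this equal to -0.4:
163p = 0.4·(8714 − 163p) ⇒ 163p(1 + 0.4) = 0.4·8714
p = 0.4·8714 / (163·1.4) = 15.2743…

15.27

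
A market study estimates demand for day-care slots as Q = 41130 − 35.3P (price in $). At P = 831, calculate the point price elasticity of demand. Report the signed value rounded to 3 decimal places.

dQ/dP = −35.3. At P = 831, Q = 41130 − 35.3(831) = 11795.7.
Ed = (dQ/dP)·(P/Q) = −35.3 × (831/11795.7) = -2.48686…

-2.487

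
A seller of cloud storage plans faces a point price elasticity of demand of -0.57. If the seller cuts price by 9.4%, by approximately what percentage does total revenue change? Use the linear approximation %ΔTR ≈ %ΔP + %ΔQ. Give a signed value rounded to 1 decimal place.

-4.0%

%ΔQ ≈ Ed × %ΔP = (-0.57) × (-9.4%) = +5.3580%
%ΔTR ≈ %ΔP + %ΔQ = (-9.4%) + (+5.3580%) = -4.0420%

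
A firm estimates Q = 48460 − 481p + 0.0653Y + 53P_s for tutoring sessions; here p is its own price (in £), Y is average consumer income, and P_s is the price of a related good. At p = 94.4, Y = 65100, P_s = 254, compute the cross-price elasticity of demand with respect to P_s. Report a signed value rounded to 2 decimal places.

0.65

At the given values, Q = 48460 − 481(94.4) + 0.0653(65100) + 53(254) = 20766.63.
∂Q/∂P_s = 53.
E = (53) × (254/20766.63) = 0.6482…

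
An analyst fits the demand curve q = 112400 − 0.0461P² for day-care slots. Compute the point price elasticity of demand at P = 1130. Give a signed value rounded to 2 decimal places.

dq/dP = −2·0.0461·P = -104.186. At P = 1130, q = 53534.91.
Ed = (dq/dP)·(P/q) = (-104.186) × (1130/53534.91) = -2.1991…

-2.20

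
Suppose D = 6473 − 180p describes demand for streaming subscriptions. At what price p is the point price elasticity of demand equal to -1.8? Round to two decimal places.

23.12

Ed = −180p/(6473 − 180p). Set this equal to -1.8:
180p = 1.8·(6473 − 180p) ⇒ 180p(1 + 1.8) = 1.8·6473
p = 1.8·6473 / (180·2.8) = 23.1178…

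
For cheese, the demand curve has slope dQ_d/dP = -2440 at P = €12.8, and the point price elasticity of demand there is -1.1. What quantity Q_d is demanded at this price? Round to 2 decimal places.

Ed = (dQ_d/dP)·(P/Q_d) ⇒ Q_d = (dQ_d/dP)·P/Ed = (-2440)·12.8/(-1.1) = 28392.7272…

28392.73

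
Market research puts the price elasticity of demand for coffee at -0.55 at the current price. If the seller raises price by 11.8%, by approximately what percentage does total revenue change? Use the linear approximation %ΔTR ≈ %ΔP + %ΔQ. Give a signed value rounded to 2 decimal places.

%ΔQ ≈ Ed × %ΔP = (-0.55) × (+11.8%) = -6.4900%
%ΔTR ≈ %ΔP + %ΔQ = (+11.8%) + (-6.4900%) = +5.3100%

+5.31%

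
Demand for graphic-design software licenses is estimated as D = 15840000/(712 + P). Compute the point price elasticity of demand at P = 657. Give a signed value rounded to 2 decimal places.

dD/dP = −15840000/(712 + P)² = -8.45178. At P = 657, D = 11570.5.
Ed = (dD/dP)·(P/D) = (-8.45178) × (657/11570.5) = -0.4799…

-0.48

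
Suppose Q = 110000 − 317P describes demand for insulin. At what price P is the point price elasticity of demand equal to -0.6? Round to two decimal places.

130.13

Ed = −317P/(110000 − 317P). Set this equal to -0.6:
317P = 0.6·(110000 − 317P) ⇒ 317P(1 + 0.6) = 0.6·110000
P = 0.6·110000 / (317·1.6) = 130.1261…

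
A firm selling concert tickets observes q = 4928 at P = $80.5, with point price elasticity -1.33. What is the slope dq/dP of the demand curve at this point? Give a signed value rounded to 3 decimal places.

-81.419

Ed = (dq/dP)·(P/q) ⇒ dq/dP = Ed·q/P = (-1.33)·4928/80.5 = -81.41913…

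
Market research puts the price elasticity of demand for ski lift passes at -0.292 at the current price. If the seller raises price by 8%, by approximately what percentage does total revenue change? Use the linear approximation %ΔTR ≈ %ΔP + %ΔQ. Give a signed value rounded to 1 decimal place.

+5.7%

%ΔQ ≈ Ed × %ΔP = (-0.292) × (+8%) = -2.3360%
%ΔTR ≈ %ΔP + %ΔQ = (+8%) + (-2.3360%) = +5.6640%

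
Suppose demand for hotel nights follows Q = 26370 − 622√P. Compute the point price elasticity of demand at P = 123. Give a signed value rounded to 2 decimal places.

-0.18

dQ/dP = −622/(2√P) = -28.0419. At P = 123, Q = 19471.7.
Ed = (dQ/dP)·(P/Q) = (-28.0419) × (123/19471.7) = -0.1771…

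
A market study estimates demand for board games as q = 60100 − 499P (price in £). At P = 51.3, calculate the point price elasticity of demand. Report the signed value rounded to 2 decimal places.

-0.74

dq/dP = −499. At P = 51.3, q = 60100 − 499(51.3) = 34501.3.
Ed = (dq/dP)·(P/q) = −499 × (51.3/34501.3) = -0.7419…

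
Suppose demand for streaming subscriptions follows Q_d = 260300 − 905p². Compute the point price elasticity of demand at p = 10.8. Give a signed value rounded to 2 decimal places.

dQ_d/dp = −2·905·p = -19548. At p = 10.8, Q_d = 154740.8.
Ed = (dQ_d/dp)·(p/Q_d) = (-19548) × (10.8/154740.8) = -1.3643…

-1.36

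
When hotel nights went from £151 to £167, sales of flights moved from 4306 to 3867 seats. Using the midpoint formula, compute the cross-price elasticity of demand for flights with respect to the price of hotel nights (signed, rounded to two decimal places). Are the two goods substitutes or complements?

-1.07; complements

%ΔQ_{flights} = (3867 − 4306)/avg = -439/4086.5 = -0.107426…
%ΔP_{hotel nights} = (167 − 151)/avg = 16/159 = 0.100628…
E_cross = (-439/4086.5) / (16/159) = -1.0675…
E_cross < 0 ⇒ the goods are complements.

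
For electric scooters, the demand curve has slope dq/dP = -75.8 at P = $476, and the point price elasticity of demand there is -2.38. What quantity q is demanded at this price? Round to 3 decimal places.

15160.000

Ed = (dq/dP)·(P/q) ⇒ q = (dq/dP)·P/Ed = (-75.8)·476/(-2.38) = 15160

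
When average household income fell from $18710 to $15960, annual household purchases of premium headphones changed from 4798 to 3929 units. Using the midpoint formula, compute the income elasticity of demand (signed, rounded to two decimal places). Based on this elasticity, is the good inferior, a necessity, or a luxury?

1.26; luxury

%ΔQ = (3929 − 4798)/[( 4798 + 3929)/2] = -869/4363.5 = -0.199152…
%ΔIncome = (15960 − 18710)/[( 18710 + 15960)/2] = -2750/17335 = -0.158638…
E_income = (-869/4363.5) / (-2750/17335) = 1.2553…
E_income > 1 ⇒ normal good, luxury.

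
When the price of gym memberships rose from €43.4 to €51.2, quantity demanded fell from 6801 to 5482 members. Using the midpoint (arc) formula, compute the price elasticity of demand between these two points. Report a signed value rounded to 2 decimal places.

-1.30

%ΔQ = (5482 − 6801) / [(6801 + 5482)/2] = -1319/6141.5 = -0.214768…
%ΔP = (51.2 − 43.4) / [(43.4 + 51.2)/2] = 7.8/47.3 = 0.164904…
Arc Ed = %ΔQ / %ΔP = (-1319/6141.5) / (7.8/47.3) = -1.3023…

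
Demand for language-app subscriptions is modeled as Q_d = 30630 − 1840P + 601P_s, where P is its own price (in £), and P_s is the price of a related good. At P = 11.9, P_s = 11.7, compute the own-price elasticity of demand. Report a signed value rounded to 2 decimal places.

-1.39

At the given values, Q_d = 30630 − 1840(11.9) + 601(11.7) = 15765.7.
∂Q_d/∂P = −1840.
E = (-1840) × (11.9/15765.7) = -1.3888…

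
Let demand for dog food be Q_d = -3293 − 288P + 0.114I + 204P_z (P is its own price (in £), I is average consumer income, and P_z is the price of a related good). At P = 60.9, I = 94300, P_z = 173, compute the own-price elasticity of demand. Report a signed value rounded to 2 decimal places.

-0.70

At the given values, Q_d = -3293 − 288(60.9) + 0.114(94300) + 204(173) = 25210.
∂Q_d/∂P = −288.
E = (-288) × (60.9/25210) = -0.6957…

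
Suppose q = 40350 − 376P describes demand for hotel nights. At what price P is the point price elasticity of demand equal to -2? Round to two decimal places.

71.54

Ed = −376P/(40350 − 376P). Set this equal to -2:
376P = 2·(40350 − 376P) ⇒ 376P(1 + 2) = 2·40350
P = 2·40350 / (376·3) = 71.5425…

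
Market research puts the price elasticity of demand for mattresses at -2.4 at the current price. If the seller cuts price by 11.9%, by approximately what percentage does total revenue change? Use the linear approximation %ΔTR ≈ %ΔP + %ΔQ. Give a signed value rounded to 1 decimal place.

+16.7%

%ΔQ ≈ Ed × %ΔP = (-2.4) × (-11.9%) = +28.5600%
%ΔTR ≈ %ΔP + %ΔQ = (-11.9%) + (+28.5600%) = +16.6600%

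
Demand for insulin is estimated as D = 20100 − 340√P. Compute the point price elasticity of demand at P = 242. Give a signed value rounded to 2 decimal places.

-0.18

dD/dP = −340/(2√P) = -10.928. At P = 242, D = 14810.8.
Ed = (dD/dP)·(P/D) = (-10.928) × (242/14810.8) = -0.1785…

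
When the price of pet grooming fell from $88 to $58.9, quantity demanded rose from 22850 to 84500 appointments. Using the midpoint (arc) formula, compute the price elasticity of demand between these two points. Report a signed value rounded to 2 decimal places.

-2.90

%ΔQ = (84500 − 22850) / [(22850 + 84500)/2] = 61650/53675 = 1.148579…
%ΔP = (58.9 − 88) / [(88 + 58.9)/2] = -29.1/73.45 = -0.396187…
Arc Ed = %ΔQ / %ΔP = (61650/53675) / (-29.1/73.45) = -2.8990…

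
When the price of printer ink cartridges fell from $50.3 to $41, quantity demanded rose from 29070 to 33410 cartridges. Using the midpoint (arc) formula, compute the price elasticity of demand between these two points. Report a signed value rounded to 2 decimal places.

-0.68

%ΔQ = (33410 − 29070) / [(29070 + 33410)/2] = 4340/31240 = 0.138924…
%ΔP = (41 − 50.3) / [(50.3 + 41)/2] = -9.3/45.65 = -0.203723…
Arc Ed = %ΔQ / %ΔP = (4340/31240) / (-9.3/45.65) = -0.6819…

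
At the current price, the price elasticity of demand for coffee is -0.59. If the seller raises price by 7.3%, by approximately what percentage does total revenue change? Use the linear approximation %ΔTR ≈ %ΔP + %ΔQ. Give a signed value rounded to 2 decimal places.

%ΔQ ≈ Ed × %ΔP = (-0.59) × (+7.3%) = -4.3070%
%ΔTR ≈ %ΔP + %ΔQ = (+7.3%) + (-4.3070%) = +2.9930%

+2.99%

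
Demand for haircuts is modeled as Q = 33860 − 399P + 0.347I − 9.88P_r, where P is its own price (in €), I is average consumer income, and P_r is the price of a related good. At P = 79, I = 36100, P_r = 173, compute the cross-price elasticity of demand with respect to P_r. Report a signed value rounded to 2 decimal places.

At the given values, Q = 33860 − 399(79) + 0.347(36100) − 9.88(173) = 13156.46.
∂Q/∂P_r = -9.88.
E = (-9.88) × (173/13156.46) = -0.1299…

-0.13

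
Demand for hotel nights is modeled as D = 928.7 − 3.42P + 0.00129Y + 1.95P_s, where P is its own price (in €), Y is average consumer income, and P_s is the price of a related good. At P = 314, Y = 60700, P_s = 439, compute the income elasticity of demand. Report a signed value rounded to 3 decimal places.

At the given values, D = 928.7 − 3.42(314) + 0.00129(60700) + 1.95(439) = 789.173.
∂D/∂Y = 0.00129.
E = (0.00129) × (60700/789.173) = 0.09922…

0.099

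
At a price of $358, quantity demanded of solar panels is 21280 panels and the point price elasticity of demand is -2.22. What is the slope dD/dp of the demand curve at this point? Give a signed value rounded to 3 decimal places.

Ed = (dD/dp)·(p/D) ⇒ dD/dp = Ed·D/p = (-2.22)·21280/358 = -131.95977…

-131.960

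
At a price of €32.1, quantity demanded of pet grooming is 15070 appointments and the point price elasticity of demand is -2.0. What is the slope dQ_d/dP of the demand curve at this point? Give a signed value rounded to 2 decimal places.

-938.94

Ed = (dQ_d/dP)·(P/Q_d) ⇒ dQ_d/dP = Ed·Q_d/P = (-2.0)·15070/32.1 = -938.9408…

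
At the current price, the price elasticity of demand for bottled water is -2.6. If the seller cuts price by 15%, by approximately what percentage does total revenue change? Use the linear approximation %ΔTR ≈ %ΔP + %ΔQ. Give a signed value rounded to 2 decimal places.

+24.00%

%ΔQ ≈ Ed × %ΔP = (-2.6) × (-15%) = +39.0000%
%ΔTR ≈ %ΔP + %ΔQ = (-15%) + (+39.0000%) = +24.0000%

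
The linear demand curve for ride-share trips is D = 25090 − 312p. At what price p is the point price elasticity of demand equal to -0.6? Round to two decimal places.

Ed = −312p/(25090 − 312p). Set this equal to -0.6:
312p = 0.6·(25090 − 312p) ⇒ 312p(1 + 0.6) = 0.6·25090
p = 0.6·25090 / (312·1.6) = 30.1562…

30.16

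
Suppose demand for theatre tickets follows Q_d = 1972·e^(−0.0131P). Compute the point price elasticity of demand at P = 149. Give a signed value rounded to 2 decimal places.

dQ_d/dP = −0.0131·Q_d = -3.66842. At P = 149, Q_d = 280.032.
Ed = (dQ_d/dP)·(P/Q_d) = (-3.66842) × (149/280.032) = -1.9519

-1.95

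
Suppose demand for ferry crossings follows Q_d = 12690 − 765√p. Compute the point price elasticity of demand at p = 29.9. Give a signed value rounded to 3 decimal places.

-0.246

dQ_d/dp = −765/(2√p) = -69.9513. At p = 29.9, Q_d = 8506.91.
Ed = (dQ_d/dp)·(p/Q_d) = (-69.9513) × (29.9/8506.91) = -0.24586…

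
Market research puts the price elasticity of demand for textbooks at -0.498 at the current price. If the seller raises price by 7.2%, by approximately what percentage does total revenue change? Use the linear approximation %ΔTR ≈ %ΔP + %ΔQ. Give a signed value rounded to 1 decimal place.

+3.6%

%ΔQ ≈ Ed × %ΔP = (-0.498) × (+7.2%) = -3.5856%
%ΔTR ≈ %ΔP + %ΔQ = (+7.2%) + (-3.5856%) = +3.6144%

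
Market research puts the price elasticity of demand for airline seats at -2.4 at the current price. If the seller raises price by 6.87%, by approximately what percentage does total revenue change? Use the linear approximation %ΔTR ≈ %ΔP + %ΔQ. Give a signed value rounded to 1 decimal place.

%ΔQ ≈ Ed × %ΔP = (-2.4) × (+6.87%) = -16.4880%
%ΔTR ≈ %ΔP + %ΔQ = (+6.87%) + (-16.4880%) = -9.6180%

-9.6%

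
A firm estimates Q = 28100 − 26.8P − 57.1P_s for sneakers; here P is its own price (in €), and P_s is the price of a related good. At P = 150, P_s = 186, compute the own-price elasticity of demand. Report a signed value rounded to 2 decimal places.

-0.30

At the given values, Q = 28100 − 26.8(150) − 57.1(186) = 13459.4.
∂Q/∂P = −26.8.
E = (-26.8) × (150/13459.4) = -0.2986…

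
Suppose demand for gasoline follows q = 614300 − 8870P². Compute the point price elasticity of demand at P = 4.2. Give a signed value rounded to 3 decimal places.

dq/dP = −2·8870·P = -74508. At P = 4.2, q = 457833.2.
Ed = (dq/dP)·(P/q) = (-74508) × (4.2/457833.2) = -0.68351…

-0.684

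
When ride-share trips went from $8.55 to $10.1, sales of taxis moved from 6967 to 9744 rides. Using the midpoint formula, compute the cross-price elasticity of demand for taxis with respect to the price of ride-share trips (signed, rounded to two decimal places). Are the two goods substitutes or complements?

%ΔQ_{taxis} = (9744 − 6967)/avg = 2777/8355.5 = 0.332355…
%ΔP_{ride-share trips} = (10.1 − 8.55)/avg = 1.55/9.325 = 0.166219…
E_cross = (2777/8355.5) / (1.55/9.325) = 1.9994…
E_cross > 0 ⇒ the goods are substitutes.

2.00; substitutes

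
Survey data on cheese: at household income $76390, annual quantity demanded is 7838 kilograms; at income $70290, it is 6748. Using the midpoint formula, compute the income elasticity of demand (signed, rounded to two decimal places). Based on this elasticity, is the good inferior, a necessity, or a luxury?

%ΔQ = (6748 − 7838)/[( 7838 + 6748)/2] = -1090/7293 = -0.149458…
%ΔIncome = (70290 − 76390)/[( 76390 + 70290)/2] = -6100/73340 = -0.083174…
E_income = (-1090/7293) / (-6100/73340) = 1.7969…
E_income > 1 ⇒ normal good, luxury.

1.80; luxury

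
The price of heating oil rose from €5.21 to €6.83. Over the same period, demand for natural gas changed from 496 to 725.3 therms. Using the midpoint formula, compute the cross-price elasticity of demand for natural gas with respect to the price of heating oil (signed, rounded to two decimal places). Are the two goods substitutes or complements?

1.40; substitutes

%ΔQ_{natural gas} = (725.3 − 496)/avg = 229.3/610.65 = 0.375501…
%ΔP_{heating oil} = (6.83 − 5.21)/avg = 1.62/6.02 = 0.269102…
E_cross = (229.3/610.65) / (1.62/6.02) = 1.3953…
E_cross > 0 ⇒ the goods are substitutes.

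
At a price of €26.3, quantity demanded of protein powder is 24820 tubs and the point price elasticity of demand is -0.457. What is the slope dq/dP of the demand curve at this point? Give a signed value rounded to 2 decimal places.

-431.28

Ed = (dq/dP)·(P/q) ⇒ dq/dP = Ed·q/P = (-0.457)·24820/26.3 = -431.2828…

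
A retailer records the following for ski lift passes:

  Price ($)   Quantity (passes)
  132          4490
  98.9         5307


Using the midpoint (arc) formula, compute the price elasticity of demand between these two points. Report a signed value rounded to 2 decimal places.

-0.58

%ΔQ = (5307 − 4490) / [(4490 + 5307)/2] = 817/4898.5 = 0.166785…
%ΔP = (98.9 − 132) / [(132 + 98.9)/2] = -33.1/115.45 = -0.286704…
Arc Ed = %ΔQ / %ΔP = (817/4898.5) / (-33.1/115.45) = -0.5817…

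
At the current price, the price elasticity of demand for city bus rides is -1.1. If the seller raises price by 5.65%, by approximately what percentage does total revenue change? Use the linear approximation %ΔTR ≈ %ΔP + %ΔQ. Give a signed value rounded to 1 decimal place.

%ΔQ ≈ Ed × %ΔP = (-1.1) × (+5.65%) = -6.2150%
%ΔTR ≈ %ΔP + %ΔQ = (+5.65%) + (-6.2150%) = -0.5650%

-0.6%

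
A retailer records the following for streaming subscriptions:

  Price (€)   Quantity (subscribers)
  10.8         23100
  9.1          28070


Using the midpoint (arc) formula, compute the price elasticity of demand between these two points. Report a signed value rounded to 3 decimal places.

%ΔQ = (28070 − 23100) / [(23100 + 28070)/2] = 4970/25585 = 0.194254…
%ΔP = (9.1 − 10.8) / [(10.8 + 9.1)/2] = -1.7/9.95 = -0.170854…
Arc Ed = %ΔQ / %ΔP = (4970/25585) / (-1.7/9.95) = -1.13695…

-1.137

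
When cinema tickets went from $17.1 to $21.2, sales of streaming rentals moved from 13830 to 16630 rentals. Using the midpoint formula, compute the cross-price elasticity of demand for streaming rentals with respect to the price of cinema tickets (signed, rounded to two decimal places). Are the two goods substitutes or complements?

%ΔQ_{streaming rentals} = (16630 − 13830)/avg = 2800/15230 = 0.183847…
%ΔP_{cinema tickets} = (21.2 − 17.1)/avg = 4.1/19.15 = 0.214099…
E_cross = (2800/15230) / (4.1/19.15) = 0.8587…
E_cross > 0 ⇒ the goods are substitutes.

0.86; substitutes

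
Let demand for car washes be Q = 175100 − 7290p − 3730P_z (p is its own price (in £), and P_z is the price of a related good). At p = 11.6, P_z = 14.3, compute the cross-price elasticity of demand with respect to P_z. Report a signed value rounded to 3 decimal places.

At the given values, Q = 175100 − 7290(11.6) − 3730(14.3) = 37197.
∂Q/∂P_z = -3730.
E = (-3730) × (14.3/37197) = -1.43395…

-1.434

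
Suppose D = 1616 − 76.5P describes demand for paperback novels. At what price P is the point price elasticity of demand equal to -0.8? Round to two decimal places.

9.39

Ed = −76.5P/(1616 − 76.5P). Set this equal to -0.8:
76.5P = 0.8·(1616 − 76.5P) ⇒ 76.5P(1 + 0.8) = 0.8·1616
P = 0.8·1616 / (76.5·1.8) = 9.3885…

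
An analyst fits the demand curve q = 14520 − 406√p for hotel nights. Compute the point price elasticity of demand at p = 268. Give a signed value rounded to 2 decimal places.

-0.42

dq/dp = −406/(2√p) = -12.4002. At p = 268, q = 7873.49.
Ed = (dq/dp)·(p/q) = (-12.4002) × (268/7873.49) = -0.4220…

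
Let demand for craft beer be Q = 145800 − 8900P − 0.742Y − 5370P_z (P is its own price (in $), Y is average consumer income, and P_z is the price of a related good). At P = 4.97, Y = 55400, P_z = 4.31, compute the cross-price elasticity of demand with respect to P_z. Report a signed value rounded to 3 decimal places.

At the given values, Q = 145800 − 8900(4.97) − 0.742(55400) − 5370(4.31) = 37315.5.
∂Q/∂P_z = -5370.
E = (-5370) × (4.31/37315.5) = -0.62024…

-0.620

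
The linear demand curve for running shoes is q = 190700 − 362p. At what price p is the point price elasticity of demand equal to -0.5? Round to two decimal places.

175.60

Ed = −362p/(190700 − 362p). Set this equal to -0.5:
362p = 0.5·(190700 − 362p) ⇒ 362p(1 + 0.5) = 0.5·190700
p = 0.5·190700 / (362·1.5) = 175.5985…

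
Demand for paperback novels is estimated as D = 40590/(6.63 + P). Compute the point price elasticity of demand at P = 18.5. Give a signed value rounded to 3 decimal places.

-0.736

dD/dP = −40590/(6.63 + P)² = -64.2738. At P = 18.5, D = 1615.2.
Ed = (dD/dP)·(P/D) = (-64.2738) × (18.5/1615.2) = -0.73617…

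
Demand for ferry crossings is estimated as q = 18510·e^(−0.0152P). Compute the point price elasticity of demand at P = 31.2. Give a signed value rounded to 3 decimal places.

-0.474

dq/dP = −0.0152·q = -175.102. At P = 31.2, q = 11519.8.
Ed = (dq/dP)·(P/q) = (-175.102) × (31.2/11519.8) = -0.47424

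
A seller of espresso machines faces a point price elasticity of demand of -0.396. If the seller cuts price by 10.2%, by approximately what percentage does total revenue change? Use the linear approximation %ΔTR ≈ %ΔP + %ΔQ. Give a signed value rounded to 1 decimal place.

%ΔQ ≈ Ed × %ΔP = (-0.396) × (-10.2%) = +4.0392%
%ΔTR ≈ %ΔP + %ΔQ = (-10.2%) + (+4.0392%) = -6.1608%

-6.2%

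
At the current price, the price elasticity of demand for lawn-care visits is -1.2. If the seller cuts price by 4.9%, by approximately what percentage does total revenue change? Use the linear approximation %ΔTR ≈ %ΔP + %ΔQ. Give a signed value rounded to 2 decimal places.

+0.98%

%ΔQ ≈ Ed × %ΔP = (-1.2) × (-4.9%) = +5.8800%
%ΔTR ≈ %ΔP + %ΔQ = (-4.9%) + (+5.8800%) = +0.9800%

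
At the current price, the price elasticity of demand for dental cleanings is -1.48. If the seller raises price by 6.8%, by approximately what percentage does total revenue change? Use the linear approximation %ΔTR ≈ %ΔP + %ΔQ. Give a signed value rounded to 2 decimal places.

%ΔQ ≈ Ed × %ΔP = (-1.48) × (+6.8%) = -10.0640%
%ΔTR ≈ %ΔP + %ΔQ = (+6.8%) + (-10.0640%) = -3.2640%

-3.26%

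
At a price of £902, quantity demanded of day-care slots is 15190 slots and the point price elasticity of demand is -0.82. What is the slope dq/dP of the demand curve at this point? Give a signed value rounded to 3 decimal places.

Ed = (dq/dP)·(P/q) ⇒ dq/dP = Ed·q/P = (-0.82)·15190/902 = -13.80909…

-13.809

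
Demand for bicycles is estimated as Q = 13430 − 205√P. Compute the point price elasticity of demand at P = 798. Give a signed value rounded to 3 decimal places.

dQ/dP = −205/(2√P) = -3.62846. At P = 798, Q = 7638.98.
Ed = (dQ/dP)·(P/Q) = (-3.62846) × (798/7638.98) = -0.37904…

-0.379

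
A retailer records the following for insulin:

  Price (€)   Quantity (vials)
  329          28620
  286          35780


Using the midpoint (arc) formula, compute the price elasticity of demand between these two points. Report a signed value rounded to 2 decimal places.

%ΔQ = (35780 − 28620) / [(28620 + 35780)/2] = 7160/32200 = 0.222360…
%ΔP = (286 − 329) / [(329 + 286)/2] = -43/307.5 = -0.139837…
Arc Ed = %ΔQ / %ΔP = (7160/32200) / (-43/307.5) = -1.5901…

-1.59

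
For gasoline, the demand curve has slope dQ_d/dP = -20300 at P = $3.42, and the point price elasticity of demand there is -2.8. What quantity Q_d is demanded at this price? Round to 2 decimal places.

24795.00

Ed = (dQ_d/dP)·(P/Q_d) ⇒ Q_d = (dQ_d/dP)·P/Ed = (-20300)·3.42/(-2.8) = 24795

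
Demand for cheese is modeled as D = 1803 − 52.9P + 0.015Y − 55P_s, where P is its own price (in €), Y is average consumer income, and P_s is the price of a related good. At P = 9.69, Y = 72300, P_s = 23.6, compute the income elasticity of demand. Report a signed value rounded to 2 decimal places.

At the given values, D = 1803 − 52.9(9.69) + 0.015(72300) − 55(23.6) = 1076.899.
∂D/∂Y = 0.015.
E = (0.015) × (72300/1076.899) = 1.0070…

1.01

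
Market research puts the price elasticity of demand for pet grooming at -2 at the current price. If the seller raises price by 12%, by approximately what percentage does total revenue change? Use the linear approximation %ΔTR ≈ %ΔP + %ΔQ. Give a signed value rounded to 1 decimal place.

%ΔQ ≈ Ed × %ΔP = (-2) × (+12%) = -24.0000%
%ΔTR ≈ %ΔP + %ΔQ = (+12%) + (-24.0000%) = -12.0000%

-12.0%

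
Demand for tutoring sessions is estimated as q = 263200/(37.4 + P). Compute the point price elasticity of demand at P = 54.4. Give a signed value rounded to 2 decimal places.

dq/dP = −263200/(37.4 + P)² = -31.2321. At P = 54.4, q = 2867.1.
Ed = (dq/dP)·(P/q) = (-31.2321) × (54.4/2867.1) = -0.5925…

-0.59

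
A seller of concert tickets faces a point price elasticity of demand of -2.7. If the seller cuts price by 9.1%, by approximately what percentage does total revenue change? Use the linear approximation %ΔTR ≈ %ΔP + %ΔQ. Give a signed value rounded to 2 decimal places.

+15.47%

%ΔQ ≈ Ed × %ΔP = (-2.7) × (-9.1%) = +24.5700%
%ΔTR ≈ %ΔP + %ΔQ = (-9.1%) + (+24.5700%) = +15.4700%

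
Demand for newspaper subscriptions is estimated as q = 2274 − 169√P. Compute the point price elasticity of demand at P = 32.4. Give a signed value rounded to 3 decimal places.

-0.367

dq/dP = −169/(2√P) = -14.8451. At P = 32.4, q = 1312.04.
Ed = (dq/dP)·(P/q) = (-14.8451) × (32.4/1312.04) = -0.36659…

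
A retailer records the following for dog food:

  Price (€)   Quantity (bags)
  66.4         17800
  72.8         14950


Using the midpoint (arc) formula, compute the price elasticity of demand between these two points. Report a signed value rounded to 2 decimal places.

%ΔQ = (14950 − 17800) / [(17800 + 14950)/2] = -2850/16375 = -0.174045…
%ΔP = (72.8 − 66.4) / [(66.4 + 72.8)/2] = 6.4/69.6 = 0.091954…
Arc Ed = %ΔQ / %ΔP = (-2850/16375) / (6.4/69.6) = -1.8927…

-1.89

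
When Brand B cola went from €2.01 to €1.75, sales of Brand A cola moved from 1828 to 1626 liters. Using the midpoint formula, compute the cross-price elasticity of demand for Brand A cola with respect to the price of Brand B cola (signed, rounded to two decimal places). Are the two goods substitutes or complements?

0.85; substitutes

%ΔQ_{Brand A cola} = (1626 − 1828)/avg = -202/1727 = -0.116965…
%ΔP_{Brand B cola} = (1.75 − 2.01)/avg = -0.26/1.88 = -0.138297…
E_cross = (-202/1727) / (-0.26/1.88) = 0.8457…
E_cross > 0 ⇒ the goods are substitutes.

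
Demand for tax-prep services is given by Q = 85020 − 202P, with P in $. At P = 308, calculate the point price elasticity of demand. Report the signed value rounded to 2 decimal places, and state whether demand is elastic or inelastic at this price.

dQ/dP = −202. At P = 308, Q = 85020 − 202(308) = 22804.
Ed = (dQ/dP)·(P/Q) = −202 × (308/22804) = -2.7282…
|Ed| = 2.73 > 1, so demand is elastic.

-2.73; elastic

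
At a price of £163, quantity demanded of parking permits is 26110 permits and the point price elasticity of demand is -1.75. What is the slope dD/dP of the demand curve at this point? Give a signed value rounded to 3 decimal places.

Ed = (dD/dP)·(P/D) ⇒ dD/dP = Ed·D/P = (-1.75)·26110/163 = -280.32208…

-280.322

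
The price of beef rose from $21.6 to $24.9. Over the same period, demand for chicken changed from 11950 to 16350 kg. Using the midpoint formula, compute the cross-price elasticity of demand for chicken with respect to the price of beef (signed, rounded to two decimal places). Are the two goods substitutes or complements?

%ΔQ_{chicken} = (16350 − 11950)/avg = 4400/14150 = 0.310954…
%ΔP_{beef} = (24.9 − 21.6)/avg = 3.3/23.25 = 0.141935…
E_cross = (4400/14150) / (3.3/23.25) = 2.1908…
E_cross > 0 ⇒ the goods are substitutes.

2.19; substitutes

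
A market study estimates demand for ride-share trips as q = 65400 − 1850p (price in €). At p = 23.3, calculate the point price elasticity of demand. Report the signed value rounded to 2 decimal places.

-1.93

dq/dp = −1850. At p = 23.3, q = 65400 − 1850(23.3) = 22295.
Ed = (dq/dp)·(p/q) = −1850 × (23.3/22295) = -1.9333…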